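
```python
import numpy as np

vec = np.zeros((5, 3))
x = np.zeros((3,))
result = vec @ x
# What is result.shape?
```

(5,)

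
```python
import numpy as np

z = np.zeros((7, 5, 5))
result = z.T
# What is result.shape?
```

(5, 5, 7)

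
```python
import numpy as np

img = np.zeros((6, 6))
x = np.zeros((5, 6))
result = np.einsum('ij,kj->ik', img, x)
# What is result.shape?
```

(6, 5)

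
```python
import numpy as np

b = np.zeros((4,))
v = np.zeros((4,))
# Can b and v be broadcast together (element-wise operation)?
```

Yes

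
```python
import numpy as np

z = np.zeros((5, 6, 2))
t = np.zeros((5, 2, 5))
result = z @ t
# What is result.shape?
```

(5, 6, 5)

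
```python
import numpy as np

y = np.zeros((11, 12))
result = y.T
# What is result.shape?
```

(12, 11)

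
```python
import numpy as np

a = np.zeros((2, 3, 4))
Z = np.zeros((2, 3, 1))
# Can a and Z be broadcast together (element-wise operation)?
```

Yes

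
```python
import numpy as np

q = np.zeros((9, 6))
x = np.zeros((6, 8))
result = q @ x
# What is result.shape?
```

(9, 8)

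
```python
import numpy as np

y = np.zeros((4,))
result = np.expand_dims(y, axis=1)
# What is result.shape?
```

(4, 1)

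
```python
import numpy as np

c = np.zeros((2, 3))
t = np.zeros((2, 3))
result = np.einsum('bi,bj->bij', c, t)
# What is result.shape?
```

(2, 3, 3)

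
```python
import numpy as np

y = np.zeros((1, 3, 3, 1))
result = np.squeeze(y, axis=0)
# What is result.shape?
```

(3, 3, 1)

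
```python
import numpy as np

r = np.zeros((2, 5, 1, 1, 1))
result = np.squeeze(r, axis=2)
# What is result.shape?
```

(2, 5, 1, 1)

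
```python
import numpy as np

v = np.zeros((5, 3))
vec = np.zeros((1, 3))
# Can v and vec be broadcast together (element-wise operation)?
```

Yes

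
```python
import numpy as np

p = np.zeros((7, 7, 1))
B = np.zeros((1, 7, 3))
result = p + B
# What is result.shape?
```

(7, 7, 3)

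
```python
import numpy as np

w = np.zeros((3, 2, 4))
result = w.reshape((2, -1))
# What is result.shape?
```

(2, 12)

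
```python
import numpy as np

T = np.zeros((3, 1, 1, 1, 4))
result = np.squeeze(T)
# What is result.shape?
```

(3, 4)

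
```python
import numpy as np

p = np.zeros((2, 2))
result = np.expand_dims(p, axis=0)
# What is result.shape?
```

(1, 2, 2)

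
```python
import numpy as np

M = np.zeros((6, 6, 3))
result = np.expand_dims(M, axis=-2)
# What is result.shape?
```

(6, 6, 1, 3)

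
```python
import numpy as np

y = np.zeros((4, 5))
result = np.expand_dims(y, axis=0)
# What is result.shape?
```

(1, 4, 5)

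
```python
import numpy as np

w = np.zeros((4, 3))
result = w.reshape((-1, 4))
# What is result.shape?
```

(3, 4)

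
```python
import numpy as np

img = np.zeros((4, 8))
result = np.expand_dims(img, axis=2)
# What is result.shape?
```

(4, 8, 1)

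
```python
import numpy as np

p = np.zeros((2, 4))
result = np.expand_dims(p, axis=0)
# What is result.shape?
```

(1, 2, 4)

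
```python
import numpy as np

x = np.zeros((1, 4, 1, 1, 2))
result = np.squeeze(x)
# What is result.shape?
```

(4, 2)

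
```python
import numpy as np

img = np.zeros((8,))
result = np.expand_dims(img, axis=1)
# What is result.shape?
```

(8, 1)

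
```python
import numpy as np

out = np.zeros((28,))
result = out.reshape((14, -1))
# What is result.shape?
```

(14, 2)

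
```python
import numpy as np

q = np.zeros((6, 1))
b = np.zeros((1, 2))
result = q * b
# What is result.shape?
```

(6, 2)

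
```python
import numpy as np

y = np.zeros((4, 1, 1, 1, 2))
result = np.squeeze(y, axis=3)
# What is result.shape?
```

(4, 1, 1, 2)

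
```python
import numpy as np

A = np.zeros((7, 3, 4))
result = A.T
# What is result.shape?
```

(4, 3, 7)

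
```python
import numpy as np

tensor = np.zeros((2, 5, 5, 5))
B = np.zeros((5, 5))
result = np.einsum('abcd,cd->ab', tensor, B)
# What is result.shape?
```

(2, 5)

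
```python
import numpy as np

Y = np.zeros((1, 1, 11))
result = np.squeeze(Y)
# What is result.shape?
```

(11,)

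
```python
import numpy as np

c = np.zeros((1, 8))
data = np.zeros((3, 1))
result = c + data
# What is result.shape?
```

(3, 8)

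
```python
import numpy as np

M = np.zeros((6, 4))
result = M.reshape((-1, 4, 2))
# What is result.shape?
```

(3, 4, 2)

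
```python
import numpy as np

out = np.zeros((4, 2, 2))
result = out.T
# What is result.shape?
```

(2, 2, 4)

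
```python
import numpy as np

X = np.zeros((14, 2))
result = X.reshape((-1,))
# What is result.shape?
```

(28,)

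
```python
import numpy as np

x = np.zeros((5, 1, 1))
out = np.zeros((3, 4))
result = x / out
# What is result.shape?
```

(5, 3, 4)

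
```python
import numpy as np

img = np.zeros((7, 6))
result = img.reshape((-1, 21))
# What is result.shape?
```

(2, 21)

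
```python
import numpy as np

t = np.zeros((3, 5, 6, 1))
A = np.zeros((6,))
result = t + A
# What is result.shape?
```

(3, 5, 6, 6)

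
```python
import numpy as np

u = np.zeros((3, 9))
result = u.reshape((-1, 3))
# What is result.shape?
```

(9, 3)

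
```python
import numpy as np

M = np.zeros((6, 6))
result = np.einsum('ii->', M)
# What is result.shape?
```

()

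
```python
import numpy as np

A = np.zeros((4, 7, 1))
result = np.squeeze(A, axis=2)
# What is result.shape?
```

(4, 7)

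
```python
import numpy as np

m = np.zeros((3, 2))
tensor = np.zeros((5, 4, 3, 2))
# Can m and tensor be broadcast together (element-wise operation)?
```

Yes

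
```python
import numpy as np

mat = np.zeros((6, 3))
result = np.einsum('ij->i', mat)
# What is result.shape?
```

(6,)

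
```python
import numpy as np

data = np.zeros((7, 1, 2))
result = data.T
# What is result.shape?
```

(2, 1, 7)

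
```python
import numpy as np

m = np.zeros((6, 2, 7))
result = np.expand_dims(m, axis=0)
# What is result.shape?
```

(1, 6, 2, 7)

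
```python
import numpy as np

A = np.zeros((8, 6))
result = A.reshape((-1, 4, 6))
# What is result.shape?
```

(2, 4, 6)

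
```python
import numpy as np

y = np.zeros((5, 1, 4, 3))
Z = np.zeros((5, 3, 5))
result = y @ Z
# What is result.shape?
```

(5, 5, 4, 5)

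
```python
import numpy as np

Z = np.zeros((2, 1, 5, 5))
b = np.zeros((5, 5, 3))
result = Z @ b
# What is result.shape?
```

(2, 5, 5, 3)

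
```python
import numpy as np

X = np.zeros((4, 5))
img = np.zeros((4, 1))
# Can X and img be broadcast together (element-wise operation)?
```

Yes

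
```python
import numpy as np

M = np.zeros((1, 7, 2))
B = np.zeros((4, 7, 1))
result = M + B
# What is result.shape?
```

(4, 7, 2)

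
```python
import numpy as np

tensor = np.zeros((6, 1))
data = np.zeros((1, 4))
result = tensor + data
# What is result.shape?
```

(6, 4)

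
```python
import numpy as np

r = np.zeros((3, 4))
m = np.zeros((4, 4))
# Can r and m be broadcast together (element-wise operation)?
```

No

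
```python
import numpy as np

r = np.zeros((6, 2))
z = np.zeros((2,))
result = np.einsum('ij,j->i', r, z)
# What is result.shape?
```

(6,)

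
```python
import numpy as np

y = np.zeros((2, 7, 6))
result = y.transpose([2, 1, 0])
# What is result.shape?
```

(6, 7, 2)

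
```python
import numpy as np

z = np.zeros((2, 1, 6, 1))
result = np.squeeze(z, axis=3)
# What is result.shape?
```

(2, 1, 6)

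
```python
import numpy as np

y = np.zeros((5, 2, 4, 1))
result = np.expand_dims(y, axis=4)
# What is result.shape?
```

(5, 2, 4, 1, 1)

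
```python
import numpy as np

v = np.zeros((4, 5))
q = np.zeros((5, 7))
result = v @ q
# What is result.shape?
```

(4, 7)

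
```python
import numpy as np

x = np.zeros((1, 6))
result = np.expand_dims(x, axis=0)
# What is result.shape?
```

(1, 1, 6)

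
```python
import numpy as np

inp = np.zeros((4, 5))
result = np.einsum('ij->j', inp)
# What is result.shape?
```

(5,)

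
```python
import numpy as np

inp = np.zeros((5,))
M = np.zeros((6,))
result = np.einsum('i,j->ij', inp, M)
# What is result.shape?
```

(5, 6)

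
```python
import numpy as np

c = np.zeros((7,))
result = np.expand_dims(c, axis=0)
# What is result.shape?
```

(1, 7)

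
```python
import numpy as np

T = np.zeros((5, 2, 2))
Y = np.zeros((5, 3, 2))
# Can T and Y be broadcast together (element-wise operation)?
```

No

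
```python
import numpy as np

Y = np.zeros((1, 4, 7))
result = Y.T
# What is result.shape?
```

(7, 4, 1)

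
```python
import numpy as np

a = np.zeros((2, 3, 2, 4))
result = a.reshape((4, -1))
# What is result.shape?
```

(4, 12)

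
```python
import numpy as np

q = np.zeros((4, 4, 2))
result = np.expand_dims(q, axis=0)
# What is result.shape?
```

(1, 4, 4, 2)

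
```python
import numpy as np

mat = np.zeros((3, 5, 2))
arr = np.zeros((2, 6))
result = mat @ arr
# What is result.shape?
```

(3, 5, 6)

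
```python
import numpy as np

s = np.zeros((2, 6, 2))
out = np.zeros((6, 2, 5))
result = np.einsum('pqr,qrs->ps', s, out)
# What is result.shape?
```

(2, 5)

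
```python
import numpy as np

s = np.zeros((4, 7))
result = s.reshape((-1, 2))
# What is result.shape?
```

(14, 2)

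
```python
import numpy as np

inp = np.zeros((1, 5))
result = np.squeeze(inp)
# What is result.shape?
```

(5,)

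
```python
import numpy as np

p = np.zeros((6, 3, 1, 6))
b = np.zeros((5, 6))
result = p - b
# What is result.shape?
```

(6, 3, 5, 6)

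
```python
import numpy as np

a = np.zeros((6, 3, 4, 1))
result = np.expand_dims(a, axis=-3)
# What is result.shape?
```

(6, 3, 1, 4, 1)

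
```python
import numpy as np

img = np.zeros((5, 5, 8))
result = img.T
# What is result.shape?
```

(8, 5, 5)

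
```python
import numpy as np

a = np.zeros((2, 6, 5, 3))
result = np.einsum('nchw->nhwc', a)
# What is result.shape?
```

(2, 5, 3, 6)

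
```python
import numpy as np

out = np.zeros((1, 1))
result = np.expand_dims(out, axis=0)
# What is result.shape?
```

(1, 1, 1)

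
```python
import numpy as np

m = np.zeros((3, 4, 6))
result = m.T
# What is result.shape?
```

(6, 4, 3)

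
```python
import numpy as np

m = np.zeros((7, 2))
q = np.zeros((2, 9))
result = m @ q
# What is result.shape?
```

(7, 9)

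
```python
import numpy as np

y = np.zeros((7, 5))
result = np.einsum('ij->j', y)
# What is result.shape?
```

(5,)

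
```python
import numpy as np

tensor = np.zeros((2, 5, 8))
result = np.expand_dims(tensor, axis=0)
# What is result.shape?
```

(1, 2, 5, 8)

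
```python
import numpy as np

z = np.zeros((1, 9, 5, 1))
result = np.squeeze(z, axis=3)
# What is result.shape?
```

(1, 9, 5)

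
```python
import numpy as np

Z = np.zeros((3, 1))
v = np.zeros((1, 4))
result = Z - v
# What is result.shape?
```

(3, 4)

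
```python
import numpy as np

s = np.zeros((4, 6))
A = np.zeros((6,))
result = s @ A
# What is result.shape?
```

(4,)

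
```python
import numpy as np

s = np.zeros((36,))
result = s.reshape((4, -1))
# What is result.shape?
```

(4, 9)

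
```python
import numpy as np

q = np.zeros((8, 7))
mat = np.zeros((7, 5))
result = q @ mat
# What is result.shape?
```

(8, 5)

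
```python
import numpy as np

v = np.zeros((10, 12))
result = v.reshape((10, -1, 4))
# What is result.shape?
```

(10, 3, 4)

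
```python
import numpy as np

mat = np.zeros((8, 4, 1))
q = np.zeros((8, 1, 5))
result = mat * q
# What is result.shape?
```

(8, 4, 5)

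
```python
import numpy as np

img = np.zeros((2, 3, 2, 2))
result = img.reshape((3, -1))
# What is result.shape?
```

(3, 8)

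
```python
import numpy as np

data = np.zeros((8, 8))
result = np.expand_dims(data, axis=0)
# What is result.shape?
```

(1, 8, 8)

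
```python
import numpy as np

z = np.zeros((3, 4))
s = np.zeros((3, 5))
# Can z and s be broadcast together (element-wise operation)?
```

No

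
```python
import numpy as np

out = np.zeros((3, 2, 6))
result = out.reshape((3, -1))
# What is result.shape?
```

(3, 12)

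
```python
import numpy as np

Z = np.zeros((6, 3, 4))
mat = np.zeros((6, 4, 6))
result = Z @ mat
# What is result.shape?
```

(6, 3, 6)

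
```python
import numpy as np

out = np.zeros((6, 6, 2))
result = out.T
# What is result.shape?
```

(2, 6, 6)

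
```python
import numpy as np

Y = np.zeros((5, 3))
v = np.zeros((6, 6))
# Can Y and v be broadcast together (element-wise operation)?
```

No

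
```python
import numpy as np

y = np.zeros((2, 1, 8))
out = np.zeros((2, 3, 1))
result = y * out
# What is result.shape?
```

(2, 3, 8)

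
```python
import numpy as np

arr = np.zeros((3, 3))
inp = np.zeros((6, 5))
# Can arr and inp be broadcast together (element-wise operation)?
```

No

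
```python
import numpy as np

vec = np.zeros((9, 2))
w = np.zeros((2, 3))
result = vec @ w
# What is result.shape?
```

(9, 3)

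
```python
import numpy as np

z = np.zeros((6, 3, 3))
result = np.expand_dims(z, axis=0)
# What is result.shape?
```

(1, 6, 3, 3)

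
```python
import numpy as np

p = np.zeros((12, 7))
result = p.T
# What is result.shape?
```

(7, 12)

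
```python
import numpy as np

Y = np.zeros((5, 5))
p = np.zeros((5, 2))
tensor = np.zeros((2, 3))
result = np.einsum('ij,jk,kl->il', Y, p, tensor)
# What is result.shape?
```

(5, 3)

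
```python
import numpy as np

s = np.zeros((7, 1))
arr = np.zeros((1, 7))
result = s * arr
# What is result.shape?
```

(7, 7)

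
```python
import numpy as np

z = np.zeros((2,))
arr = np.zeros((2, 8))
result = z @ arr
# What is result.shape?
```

(8,)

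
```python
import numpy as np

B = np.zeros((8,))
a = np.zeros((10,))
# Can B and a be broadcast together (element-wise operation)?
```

No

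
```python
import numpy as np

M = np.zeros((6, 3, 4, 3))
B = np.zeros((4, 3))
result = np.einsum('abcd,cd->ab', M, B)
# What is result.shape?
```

(6, 3)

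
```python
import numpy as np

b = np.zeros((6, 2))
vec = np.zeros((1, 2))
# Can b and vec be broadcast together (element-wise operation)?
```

Yes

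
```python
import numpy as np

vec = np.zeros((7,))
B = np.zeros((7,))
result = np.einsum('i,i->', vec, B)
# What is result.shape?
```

()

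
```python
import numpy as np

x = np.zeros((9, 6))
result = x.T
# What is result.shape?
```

(6, 9)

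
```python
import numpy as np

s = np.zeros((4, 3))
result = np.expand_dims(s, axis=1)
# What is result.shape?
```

(4, 1, 3)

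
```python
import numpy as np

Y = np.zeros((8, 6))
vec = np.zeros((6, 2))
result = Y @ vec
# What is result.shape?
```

(8, 2)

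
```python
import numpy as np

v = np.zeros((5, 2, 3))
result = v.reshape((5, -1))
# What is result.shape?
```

(5, 6)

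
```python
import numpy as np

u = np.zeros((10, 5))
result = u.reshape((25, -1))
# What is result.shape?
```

(25, 2)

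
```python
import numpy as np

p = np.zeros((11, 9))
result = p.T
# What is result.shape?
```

(9, 11)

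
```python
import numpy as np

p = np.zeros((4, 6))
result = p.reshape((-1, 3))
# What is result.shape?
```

(8, 3)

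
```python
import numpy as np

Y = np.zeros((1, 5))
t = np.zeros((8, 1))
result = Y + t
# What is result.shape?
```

(8, 5)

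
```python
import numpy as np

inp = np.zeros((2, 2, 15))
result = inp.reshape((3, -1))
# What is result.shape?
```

(3, 20)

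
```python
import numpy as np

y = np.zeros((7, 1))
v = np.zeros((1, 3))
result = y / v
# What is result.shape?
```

(7, 3)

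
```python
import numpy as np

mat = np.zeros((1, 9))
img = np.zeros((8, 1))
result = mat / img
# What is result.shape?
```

(8, 9)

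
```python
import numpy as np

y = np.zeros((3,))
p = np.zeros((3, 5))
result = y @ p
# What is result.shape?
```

(5,)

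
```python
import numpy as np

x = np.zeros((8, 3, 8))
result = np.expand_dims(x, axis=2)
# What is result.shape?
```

(8, 3, 1, 8)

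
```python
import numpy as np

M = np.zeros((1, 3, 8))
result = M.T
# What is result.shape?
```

(8, 3, 1)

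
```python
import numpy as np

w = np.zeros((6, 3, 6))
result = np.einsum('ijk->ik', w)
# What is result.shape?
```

(6, 6)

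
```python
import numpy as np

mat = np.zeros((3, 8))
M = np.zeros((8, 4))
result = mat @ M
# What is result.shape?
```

(3, 4)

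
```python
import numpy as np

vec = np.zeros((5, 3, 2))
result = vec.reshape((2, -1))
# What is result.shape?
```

(2, 15)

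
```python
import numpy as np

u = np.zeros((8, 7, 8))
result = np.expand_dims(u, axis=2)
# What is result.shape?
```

(8, 7, 1, 8)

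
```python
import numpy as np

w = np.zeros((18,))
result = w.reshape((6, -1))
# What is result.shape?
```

(6, 3)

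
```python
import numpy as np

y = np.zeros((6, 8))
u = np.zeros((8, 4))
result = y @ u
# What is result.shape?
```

(6, 4)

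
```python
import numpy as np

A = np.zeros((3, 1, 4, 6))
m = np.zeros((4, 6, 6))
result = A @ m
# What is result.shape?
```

(3, 4, 4, 6)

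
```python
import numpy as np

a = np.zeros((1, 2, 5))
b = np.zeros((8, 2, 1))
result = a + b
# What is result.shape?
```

(8, 2, 5)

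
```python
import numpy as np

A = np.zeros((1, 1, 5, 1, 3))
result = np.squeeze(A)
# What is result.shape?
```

(5, 3)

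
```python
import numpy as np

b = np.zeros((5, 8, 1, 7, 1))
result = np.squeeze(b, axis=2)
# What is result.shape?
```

(5, 8, 7, 1)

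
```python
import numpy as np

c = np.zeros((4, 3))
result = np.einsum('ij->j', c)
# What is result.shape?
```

(3,)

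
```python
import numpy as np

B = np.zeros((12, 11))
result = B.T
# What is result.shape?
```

(11, 12)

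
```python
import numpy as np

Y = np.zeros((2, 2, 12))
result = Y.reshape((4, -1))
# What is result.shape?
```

(4, 12)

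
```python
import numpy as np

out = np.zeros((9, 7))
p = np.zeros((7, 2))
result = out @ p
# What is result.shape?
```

(9, 2)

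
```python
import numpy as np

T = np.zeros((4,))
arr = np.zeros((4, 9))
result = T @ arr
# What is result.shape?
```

(9,)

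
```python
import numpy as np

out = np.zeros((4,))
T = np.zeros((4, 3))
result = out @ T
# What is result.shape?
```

(3,)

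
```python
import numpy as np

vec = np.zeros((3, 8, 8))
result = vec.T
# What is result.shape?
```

(8, 8, 3)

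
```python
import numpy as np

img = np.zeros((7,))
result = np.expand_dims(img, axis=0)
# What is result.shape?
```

(1, 7)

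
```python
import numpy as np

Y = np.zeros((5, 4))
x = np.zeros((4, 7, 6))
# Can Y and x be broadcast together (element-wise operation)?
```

No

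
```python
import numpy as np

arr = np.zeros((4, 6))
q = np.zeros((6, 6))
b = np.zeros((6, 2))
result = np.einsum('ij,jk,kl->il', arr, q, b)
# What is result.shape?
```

(4, 2)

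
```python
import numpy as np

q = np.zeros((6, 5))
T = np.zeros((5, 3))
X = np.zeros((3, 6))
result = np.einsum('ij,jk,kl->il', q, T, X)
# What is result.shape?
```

(6, 6)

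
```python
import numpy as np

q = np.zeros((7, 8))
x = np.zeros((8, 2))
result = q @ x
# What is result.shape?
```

(7, 2)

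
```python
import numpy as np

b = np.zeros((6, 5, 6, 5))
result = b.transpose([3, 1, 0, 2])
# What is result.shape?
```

(5, 5, 6, 6)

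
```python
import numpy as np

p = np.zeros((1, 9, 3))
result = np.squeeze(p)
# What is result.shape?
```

(9, 3)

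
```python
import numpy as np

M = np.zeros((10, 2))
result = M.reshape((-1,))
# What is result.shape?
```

(20,)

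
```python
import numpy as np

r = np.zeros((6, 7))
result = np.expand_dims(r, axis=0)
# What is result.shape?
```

(1, 6, 7)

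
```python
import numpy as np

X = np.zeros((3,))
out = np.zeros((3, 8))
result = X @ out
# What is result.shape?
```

(8,)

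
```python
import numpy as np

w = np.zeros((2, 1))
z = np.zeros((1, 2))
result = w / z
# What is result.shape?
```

(2, 2)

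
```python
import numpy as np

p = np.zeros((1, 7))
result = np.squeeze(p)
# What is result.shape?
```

(7,)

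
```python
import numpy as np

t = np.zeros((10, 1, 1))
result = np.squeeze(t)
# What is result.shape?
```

(10,)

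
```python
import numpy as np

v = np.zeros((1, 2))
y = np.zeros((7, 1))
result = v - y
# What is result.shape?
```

(7, 2)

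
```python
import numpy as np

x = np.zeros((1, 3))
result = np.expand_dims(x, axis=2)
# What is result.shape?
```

(1, 3, 1)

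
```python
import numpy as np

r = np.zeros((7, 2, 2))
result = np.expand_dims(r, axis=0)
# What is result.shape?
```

(1, 7, 2, 2)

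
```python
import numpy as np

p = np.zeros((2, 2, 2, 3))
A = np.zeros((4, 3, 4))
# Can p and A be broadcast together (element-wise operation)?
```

No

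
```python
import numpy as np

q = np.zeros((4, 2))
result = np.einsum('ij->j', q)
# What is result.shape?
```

(2,)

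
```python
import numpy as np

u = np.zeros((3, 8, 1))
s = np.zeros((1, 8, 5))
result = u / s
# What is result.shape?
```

(3, 8, 5)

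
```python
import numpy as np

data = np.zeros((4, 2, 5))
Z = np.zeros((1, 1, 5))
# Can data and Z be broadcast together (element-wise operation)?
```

Yes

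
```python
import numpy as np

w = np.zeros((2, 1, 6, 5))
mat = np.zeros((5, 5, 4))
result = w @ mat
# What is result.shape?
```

(2, 5, 6, 4)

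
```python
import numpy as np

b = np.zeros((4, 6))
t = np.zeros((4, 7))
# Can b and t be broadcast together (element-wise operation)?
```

No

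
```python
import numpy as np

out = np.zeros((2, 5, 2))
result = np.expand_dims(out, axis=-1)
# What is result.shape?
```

(2, 5, 2, 1)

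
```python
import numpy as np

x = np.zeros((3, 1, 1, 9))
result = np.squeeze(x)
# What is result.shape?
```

(3, 9)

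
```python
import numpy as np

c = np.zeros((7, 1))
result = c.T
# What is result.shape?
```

(1, 7)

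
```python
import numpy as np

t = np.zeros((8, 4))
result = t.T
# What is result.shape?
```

(4, 8)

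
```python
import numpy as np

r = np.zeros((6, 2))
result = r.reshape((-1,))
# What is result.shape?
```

(12,)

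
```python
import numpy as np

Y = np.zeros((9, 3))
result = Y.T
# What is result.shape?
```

(3, 9)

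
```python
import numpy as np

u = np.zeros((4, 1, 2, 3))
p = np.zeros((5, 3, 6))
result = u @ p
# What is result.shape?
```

(4, 5, 2, 6)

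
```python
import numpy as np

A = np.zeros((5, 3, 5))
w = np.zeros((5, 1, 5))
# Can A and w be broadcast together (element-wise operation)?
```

Yes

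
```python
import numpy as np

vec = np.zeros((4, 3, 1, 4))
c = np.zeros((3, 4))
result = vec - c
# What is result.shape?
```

(4, 3, 3, 4)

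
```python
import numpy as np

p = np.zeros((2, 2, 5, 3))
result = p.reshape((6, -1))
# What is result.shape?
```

(6, 10)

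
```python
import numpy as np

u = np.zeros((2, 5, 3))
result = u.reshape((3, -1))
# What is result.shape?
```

(3, 10)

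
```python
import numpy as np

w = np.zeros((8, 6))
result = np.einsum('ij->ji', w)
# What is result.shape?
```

(6, 8)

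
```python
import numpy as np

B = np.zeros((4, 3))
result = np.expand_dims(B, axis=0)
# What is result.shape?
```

(1, 4, 3)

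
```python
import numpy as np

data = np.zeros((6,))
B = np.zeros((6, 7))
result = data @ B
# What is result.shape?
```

(7,)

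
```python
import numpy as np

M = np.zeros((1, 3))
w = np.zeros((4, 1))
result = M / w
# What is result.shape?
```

(4, 3)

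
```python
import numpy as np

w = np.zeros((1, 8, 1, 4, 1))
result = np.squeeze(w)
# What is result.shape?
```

(8, 4)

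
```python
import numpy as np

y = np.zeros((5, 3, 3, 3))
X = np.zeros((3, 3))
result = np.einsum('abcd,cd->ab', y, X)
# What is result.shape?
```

(5, 3)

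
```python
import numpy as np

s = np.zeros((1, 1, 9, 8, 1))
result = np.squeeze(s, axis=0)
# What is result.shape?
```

(1, 9, 8, 1)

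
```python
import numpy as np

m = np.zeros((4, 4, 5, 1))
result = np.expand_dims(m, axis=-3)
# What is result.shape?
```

(4, 4, 1, 5, 1)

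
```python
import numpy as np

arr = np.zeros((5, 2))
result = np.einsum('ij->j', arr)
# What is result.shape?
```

(2,)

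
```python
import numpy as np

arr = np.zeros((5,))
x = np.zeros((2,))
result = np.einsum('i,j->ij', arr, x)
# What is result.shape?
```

(5, 2)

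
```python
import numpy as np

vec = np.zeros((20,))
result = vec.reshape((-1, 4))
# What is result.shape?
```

(5, 4)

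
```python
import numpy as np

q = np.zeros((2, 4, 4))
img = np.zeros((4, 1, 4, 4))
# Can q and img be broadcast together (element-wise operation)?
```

Yes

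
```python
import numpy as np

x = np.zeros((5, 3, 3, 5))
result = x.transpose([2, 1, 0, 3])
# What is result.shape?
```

(3, 3, 5, 5)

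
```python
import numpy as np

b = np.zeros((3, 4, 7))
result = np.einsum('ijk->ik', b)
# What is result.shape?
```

(3, 7)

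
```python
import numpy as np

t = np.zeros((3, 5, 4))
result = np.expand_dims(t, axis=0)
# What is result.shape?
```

(1, 3, 5, 4)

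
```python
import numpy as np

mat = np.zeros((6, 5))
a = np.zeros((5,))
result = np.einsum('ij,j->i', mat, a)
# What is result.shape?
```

(6,)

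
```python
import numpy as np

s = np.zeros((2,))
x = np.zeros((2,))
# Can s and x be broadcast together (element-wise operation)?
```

Yes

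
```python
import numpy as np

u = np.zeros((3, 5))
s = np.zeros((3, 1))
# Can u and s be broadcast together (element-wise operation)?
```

Yes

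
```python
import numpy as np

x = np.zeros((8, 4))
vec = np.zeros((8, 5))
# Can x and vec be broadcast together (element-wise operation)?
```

No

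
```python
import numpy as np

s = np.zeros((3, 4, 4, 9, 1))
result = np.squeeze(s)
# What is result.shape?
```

(3, 4, 4, 9)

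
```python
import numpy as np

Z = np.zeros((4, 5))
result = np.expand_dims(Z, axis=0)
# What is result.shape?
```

(1, 4, 5)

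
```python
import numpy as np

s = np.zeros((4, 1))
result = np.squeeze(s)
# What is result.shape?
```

(4,)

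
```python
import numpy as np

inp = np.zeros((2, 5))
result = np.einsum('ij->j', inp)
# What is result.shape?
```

(5,)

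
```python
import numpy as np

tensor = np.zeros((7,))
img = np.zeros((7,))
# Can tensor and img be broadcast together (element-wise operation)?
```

Yes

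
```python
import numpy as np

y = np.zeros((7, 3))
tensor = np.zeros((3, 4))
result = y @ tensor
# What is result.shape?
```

(7, 4)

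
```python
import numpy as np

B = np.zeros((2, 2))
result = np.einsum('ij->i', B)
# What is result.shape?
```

(2,)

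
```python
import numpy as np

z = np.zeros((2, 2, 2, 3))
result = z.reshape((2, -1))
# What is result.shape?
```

(2, 12)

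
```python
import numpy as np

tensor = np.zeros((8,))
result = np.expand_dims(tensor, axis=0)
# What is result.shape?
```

(1, 8)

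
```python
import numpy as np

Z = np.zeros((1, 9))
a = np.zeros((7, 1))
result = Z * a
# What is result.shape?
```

(7, 9)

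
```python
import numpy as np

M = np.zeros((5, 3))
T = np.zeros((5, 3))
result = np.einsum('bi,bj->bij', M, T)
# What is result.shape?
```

(5, 3, 3)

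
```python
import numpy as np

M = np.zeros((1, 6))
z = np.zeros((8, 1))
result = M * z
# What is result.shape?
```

(8, 6)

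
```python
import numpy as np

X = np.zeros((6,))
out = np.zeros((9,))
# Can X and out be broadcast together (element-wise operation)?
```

No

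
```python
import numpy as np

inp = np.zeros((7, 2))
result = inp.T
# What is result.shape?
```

(2, 7)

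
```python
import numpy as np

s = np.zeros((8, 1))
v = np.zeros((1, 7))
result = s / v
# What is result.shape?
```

(8, 7)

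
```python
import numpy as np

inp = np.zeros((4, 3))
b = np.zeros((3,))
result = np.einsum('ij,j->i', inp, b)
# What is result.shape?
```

(4,)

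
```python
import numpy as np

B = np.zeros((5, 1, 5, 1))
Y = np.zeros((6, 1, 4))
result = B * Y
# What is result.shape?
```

(5, 6, 5, 4)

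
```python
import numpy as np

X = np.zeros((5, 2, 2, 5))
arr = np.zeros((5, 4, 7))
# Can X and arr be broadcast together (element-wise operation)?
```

No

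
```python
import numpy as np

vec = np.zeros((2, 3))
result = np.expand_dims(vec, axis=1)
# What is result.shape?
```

(2, 1, 3)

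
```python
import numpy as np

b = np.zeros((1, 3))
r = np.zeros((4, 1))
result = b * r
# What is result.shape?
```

(4, 3)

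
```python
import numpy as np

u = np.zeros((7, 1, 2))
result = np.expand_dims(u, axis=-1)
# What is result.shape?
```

(7, 1, 2, 1)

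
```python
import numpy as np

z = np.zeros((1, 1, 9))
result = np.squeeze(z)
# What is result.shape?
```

(9,)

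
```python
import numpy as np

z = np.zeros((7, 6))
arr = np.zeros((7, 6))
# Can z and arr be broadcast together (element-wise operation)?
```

Yes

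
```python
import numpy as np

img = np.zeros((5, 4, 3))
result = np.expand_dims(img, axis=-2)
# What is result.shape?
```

(5, 4, 1, 3)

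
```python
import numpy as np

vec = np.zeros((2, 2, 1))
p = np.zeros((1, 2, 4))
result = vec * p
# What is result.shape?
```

(2, 2, 4)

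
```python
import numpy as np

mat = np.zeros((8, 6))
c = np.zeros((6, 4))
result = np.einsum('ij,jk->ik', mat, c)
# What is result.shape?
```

(8, 4)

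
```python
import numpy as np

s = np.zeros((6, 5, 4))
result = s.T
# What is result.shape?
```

(4, 5, 6)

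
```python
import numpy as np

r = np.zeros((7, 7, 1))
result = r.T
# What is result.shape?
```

(1, 7, 7)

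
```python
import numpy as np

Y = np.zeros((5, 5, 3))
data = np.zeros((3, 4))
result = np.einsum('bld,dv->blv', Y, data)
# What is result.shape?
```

(5, 5, 4)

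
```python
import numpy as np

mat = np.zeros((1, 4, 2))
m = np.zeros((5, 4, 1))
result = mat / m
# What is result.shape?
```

(5, 4, 2)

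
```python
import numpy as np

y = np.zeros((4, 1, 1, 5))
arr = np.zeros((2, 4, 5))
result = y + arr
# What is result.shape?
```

(4, 2, 4, 5)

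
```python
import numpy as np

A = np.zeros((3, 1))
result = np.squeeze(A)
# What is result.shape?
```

(3,)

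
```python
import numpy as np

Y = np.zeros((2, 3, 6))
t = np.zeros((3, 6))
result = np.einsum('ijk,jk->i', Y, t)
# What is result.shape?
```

(2,)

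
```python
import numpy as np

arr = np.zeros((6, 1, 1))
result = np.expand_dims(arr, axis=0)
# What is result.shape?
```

(1, 6, 1, 1)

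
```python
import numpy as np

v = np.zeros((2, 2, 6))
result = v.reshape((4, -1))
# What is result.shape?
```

(4, 6)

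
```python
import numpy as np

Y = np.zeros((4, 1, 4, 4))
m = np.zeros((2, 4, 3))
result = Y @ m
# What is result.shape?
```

(4, 2, 4, 3)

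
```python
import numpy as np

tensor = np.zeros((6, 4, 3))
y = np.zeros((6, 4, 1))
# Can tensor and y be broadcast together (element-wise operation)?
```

Yes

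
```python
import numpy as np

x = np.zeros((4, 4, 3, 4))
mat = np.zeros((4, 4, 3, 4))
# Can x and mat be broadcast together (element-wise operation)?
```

Yes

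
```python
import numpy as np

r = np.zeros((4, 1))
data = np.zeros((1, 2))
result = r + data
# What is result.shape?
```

(4, 2)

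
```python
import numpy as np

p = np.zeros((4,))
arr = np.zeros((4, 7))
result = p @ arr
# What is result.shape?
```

(7,)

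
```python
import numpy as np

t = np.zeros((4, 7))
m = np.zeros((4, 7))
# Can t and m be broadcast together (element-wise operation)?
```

Yes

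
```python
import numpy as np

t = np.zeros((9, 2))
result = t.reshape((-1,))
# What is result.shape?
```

(18,)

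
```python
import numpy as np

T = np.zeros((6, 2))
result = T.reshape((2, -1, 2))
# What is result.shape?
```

(2, 3, 2)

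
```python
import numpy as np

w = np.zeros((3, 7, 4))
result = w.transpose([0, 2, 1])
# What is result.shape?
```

(3, 4, 7)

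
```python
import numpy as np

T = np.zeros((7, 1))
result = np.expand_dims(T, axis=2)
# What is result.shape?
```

(7, 1, 1)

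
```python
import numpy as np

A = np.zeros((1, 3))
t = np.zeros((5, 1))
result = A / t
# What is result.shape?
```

(5, 3)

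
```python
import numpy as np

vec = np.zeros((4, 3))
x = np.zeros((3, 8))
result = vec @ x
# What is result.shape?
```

(4, 8)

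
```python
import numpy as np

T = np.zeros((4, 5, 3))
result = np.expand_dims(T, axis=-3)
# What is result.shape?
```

(4, 1, 5, 3)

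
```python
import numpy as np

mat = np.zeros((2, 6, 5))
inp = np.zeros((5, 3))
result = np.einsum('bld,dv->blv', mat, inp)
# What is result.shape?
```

(2, 6, 3)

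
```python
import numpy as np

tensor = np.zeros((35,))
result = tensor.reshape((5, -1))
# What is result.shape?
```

(5, 7)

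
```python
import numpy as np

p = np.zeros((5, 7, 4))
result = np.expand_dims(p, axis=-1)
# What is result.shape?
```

(5, 7, 4, 1)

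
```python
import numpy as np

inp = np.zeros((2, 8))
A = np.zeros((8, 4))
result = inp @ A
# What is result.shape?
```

(2, 4)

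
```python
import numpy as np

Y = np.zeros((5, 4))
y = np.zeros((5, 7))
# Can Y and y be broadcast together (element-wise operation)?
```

No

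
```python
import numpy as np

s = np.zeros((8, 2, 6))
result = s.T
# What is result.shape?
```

(6, 2, 8)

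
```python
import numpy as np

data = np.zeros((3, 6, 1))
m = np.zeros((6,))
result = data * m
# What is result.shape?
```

(3, 6, 6)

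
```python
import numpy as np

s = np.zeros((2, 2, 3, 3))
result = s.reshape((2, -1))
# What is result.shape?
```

(2, 18)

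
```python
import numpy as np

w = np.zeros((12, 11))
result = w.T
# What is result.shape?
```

(11, 12)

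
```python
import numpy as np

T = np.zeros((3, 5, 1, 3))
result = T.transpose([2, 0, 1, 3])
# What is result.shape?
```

(1, 3, 5, 3)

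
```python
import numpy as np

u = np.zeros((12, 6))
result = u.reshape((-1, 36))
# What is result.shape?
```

(2, 36)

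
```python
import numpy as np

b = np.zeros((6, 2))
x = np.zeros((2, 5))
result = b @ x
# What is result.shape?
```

(6, 5)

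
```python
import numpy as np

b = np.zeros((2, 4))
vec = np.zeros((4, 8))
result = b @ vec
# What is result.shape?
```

(2, 8)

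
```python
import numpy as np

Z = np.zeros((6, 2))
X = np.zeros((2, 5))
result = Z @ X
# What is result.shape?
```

(6, 5)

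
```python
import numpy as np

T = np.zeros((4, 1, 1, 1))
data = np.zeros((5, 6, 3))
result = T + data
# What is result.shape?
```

(4, 5, 6, 3)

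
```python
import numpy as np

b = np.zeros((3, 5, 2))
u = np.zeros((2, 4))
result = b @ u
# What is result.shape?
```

(3, 5, 4)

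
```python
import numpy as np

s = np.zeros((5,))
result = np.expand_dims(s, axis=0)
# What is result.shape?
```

(1, 5)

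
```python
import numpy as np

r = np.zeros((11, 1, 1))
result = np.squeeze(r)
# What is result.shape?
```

(11,)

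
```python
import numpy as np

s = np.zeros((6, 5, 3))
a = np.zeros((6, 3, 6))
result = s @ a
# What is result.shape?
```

(6, 5, 6)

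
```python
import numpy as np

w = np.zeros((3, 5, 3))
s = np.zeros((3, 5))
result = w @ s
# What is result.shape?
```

(3, 5, 5)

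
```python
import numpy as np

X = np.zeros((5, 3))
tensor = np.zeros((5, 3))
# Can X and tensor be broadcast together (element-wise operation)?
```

Yes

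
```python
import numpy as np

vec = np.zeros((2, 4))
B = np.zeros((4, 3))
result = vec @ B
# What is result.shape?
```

(2, 3)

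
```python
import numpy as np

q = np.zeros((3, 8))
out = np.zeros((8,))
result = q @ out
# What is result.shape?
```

(3,)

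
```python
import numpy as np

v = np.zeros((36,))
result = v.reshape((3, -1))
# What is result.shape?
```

(3, 12)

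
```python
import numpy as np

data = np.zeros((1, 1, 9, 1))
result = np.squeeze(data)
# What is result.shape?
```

(9,)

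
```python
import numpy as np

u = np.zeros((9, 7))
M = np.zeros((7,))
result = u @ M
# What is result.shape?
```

(9,)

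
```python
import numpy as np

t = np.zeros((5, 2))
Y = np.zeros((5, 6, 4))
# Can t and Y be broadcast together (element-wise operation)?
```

No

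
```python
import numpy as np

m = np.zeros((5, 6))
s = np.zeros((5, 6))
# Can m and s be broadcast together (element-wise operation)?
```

Yes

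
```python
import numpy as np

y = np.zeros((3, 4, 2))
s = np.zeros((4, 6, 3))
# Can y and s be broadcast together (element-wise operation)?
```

No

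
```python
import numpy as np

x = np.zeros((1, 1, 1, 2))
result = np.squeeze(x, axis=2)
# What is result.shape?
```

(1, 1, 2)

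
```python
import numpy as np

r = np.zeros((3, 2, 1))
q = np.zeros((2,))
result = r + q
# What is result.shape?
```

(3, 2, 2)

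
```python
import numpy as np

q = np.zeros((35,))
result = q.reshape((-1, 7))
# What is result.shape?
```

(5, 7)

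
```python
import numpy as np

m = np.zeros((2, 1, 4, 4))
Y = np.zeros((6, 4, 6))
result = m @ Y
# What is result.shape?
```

(2, 6, 4, 6)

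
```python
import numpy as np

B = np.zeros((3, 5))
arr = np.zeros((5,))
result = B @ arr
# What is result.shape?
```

(3,)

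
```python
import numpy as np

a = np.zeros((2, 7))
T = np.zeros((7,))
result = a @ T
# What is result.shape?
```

(2,)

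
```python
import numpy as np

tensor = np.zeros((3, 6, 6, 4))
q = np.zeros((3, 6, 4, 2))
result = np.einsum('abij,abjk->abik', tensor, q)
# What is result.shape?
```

(3, 6, 6, 2)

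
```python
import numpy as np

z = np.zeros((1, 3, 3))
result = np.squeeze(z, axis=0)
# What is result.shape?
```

(3, 3)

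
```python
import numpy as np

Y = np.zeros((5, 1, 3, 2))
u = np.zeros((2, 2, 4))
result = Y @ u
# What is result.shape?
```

(5, 2, 3, 4)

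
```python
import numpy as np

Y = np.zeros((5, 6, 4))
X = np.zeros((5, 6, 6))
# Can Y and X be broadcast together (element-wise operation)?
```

No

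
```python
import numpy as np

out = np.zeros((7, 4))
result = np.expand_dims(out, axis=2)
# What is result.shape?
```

(7, 4, 1)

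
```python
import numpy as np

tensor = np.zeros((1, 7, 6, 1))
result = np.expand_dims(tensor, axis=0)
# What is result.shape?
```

(1, 1, 7, 6, 1)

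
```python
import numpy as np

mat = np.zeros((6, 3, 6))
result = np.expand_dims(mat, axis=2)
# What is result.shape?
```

(6, 3, 1, 6)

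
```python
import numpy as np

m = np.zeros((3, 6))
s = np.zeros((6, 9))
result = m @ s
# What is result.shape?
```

(3, 9)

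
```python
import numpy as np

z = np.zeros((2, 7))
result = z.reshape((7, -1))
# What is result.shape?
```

(7, 2)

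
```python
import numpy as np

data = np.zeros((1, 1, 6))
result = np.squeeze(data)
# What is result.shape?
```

(6,)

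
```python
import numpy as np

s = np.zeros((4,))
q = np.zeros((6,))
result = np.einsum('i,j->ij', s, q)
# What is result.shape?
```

(4, 6)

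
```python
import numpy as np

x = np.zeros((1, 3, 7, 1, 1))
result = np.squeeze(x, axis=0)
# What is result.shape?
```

(3, 7, 1, 1)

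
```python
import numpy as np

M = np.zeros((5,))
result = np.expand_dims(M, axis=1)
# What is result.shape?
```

(5, 1)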